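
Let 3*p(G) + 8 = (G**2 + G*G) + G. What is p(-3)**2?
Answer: 49/9 ≈ 5.4444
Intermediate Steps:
p(G) = -8/3 + G/3 + 2*G**2/3 (p(G) = -8/3 + ((G**2 + G*G) + G)/3 = -8/3 + ((G**2 + G**2) + G)/3 = -8/3 + (2*G**2 + G)/3 = -8/3 + (G + 2*G**2)/3 = -8/3 + (G/3 + 2*G**2/3) = -8/3 + G/3 + 2*G**2/3)
p(-3)**2 = (-8/3 + (1/3)*(-3) + (2/3)*(-3)**2)**2 = (-8/3 - 1 + (2/3)*9)**2 = (-8/3 - 1 + 6)**2 = (7/3)**2 = 49/9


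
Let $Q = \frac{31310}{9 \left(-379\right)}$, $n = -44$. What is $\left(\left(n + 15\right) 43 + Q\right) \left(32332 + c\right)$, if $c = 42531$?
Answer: $- \frac{320775003701}{3411} \approx -9.4041 \cdot 10^{7}$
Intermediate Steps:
$Q = - \frac{31310}{3411}$ ($Q = \frac{31310}{-3411} = 31310 \left(- \frac{1}{3411}\right) = - \frac{31310}{3411} \approx -9.1791$)
$\left(\left(n + 15\right) 43 + Q\right) \left(32332 + c\right) = \left(\left(-44 + 15\right) 43 - \frac{31310}{3411}\right) \left(32332 + 42531\right) = \left(\left(-29\right) 43 - \frac{31310}{3411}\right) 74863 = \left(-1247 - \frac{31310}{3411}\right) 74863 = \left(- \frac{4284827}{3411}\right) 74863 = - \frac{320775003701}{3411}$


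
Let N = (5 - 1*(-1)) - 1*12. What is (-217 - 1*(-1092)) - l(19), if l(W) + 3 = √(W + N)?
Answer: 878 - √13 ≈ 874.39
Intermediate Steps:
N = -6 (N = (5 + 1) - 12 = 6 - 12 = -6)
l(W) = -3 + √(-6 + W) (l(W) = -3 + √(W - 6) = -3 + √(-6 + W))
(-217 - 1*(-1092)) - l(19) = (-217 - 1*(-1092)) - (-3 + √(-6 + 19)) = (-217 + 1092) - (-3 + √13) = 875 + (3 - √13) = 878 - √13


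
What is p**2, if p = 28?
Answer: 784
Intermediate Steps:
p**2 = 28**2 = 784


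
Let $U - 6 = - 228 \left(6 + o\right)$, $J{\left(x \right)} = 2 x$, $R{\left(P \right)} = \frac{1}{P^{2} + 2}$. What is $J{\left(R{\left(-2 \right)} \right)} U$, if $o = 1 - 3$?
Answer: $-302$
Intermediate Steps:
$o = -2$
$R{\left(P \right)} = \frac{1}{2 + P^{2}}$
$U = -906$ ($U = 6 - 228 \left(6 - 2\right) = 6 - 912 = -906$)
$J{\left(R{\left(-2 \right)} \right)} U = \frac{2}{2 + \left(-2\right)^{2}} \left(-906\right) = \frac{2}{2 + 4} \left(-906\right) = \frac{2}{6} \left(-906\right) = 2 \cdot \frac{1}{6} \left(-906\right) = \frac{1}{3} \left(-906\right) = -302$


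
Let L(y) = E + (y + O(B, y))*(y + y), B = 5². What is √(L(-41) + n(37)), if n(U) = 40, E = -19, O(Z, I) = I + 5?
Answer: √6335 ≈ 79.593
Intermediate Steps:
B = 25
O(Z, I) = 5 + I
L(y) = -19 + 2*y*(5 + 2*y) (L(y) = -19 + (y + (5 + y))*(y + y) = -19 + (5 + 2*y)*(2*y) = -19 + 2*y*(5 + 2*y))
√(L(-41) + n(37)) = √((-19 + 4*(-41)² + 10*(-41)) + 40) = √((-19 + 4*1681 - 410) + 40) = √((-19 + 6724 - 410) + 40) = √(6295 + 40) = √6335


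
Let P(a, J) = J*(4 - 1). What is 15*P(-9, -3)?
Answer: -135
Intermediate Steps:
P(a, J) = 3*J (P(a, J) = J*3 = 3*J)
15*P(-9, -3) = 15*(3*(-3)) = 15*(-9) = -135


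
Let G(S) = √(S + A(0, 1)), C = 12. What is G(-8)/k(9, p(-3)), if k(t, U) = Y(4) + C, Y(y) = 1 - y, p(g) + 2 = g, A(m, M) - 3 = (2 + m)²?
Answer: I/9 ≈ 0.11111*I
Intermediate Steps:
A(m, M) = 3 + (2 + m)²
p(g) = -2 + g
k(t, U) = 9 (k(t, U) = (1 - 1*4) + 12 = (1 - 4) + 12 = -3 + 12 = 9)
G(S) = √(7 + S) (G(S) = √(S + (3 + (2 + 0)²)) = √(S + (3 + 2²)) = √(S + (3 + 4)) = √(S + 7) = √(7 + S))
G(-8)/k(9, p(-3)) = √(7 - 8)/9 = √(-1)*(⅑) = I*(⅑) = I/9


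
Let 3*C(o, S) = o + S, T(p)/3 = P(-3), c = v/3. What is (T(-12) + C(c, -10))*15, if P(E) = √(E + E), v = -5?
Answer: -175/3 + 45*I*√6 ≈ -58.333 + 110.23*I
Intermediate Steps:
c = -5/3 ≈ -1.6667
P(E) = √2*√E (P(E) = √(2*E) = √2*√E)
T(p) = 3*I*√6 (T(p) = 3*(√2*√(-3)) = 3*(√2*(I*√3)) = 3*(I*√6) = 3*I*√6)
C(o, S) = S/3 + o/3 (C(o, S) = (o + S)/3 = (S + o)/3 = S/3 + o/3)
(T(-12) + C(c, -10))*15 = (3*I*√6 + ((⅓)*(-10) + (⅓)*(-5/3)))*15 = (3*I*√6 + (-10/3 - 5/9))*15 = (3*I*√6 - 35/9)*15 = (-35/9 + 3*I*√6)*15 = -175/3 + 45*I*√6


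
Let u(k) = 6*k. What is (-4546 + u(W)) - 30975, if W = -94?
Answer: -36085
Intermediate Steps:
(-4546 + u(W)) - 30975 = (-4546 + 6*(-94)) - 30975 = (-4546 - 564) - 30975 = -5110 - 30975 = -36085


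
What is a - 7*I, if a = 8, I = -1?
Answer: 15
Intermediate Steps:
a - 7*I = 8 - 7*(-1) = 8 + 7 = 15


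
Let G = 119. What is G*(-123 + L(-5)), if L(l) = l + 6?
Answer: -14518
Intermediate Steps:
L(l) = 6 + l
G*(-123 + L(-5)) = 119*(-123 + (6 - 5)) = 119*(-123 + 1) = 119*(-122) = -14518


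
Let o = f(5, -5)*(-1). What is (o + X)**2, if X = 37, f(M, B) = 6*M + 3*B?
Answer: 484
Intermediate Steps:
f(M, B) = 3*B + 6*M
o = -15 (o = (3*(-5) + 6*5)*(-1) = (-15 + 30)*(-1) = 15*(-1) = -15)
(o + X)**2 = (-15 + 37)**2 = 22**2 = 484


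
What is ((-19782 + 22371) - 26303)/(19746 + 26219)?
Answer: -23714/45965 ≈ -0.51591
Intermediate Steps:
((-19782 + 22371) - 26303)/(19746 + 26219) = (2589 - 26303)/45965 = -23714*1/45965 = -23714/45965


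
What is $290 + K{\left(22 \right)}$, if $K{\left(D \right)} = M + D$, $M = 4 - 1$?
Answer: $315$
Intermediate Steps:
$M = 3$
$K{\left(D \right)} = 3 + D$
$290 + K{\left(22 \right)} = 290 + \left(3 + 22\right) = 290 + 25 = 315$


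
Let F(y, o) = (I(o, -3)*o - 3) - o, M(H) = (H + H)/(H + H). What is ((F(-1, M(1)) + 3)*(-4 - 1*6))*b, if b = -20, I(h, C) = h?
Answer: 0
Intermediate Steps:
M(H) = 1 (M(H) = (2*H)/((2*H)) = (2*H)*(1/(2*H)) = 1)
F(y, o) = -3 + o² - o (F(y, o) = (o*o - 3) - o = (o² - 3) - o = (-3 + o²) - o = -3 + o² - o)
((F(-1, M(1)) + 3)*(-4 - 1*6))*b = (((-3 + 1² - 1*1) + 3)*(-4 - 1*6))*(-20) = (((-3 + 1 - 1) + 3)*(-4 - 6))*(-20) = ((-3 + 3)*(-10))*(-20) = (0*(-10))*(-20) = 0*(-20) = 0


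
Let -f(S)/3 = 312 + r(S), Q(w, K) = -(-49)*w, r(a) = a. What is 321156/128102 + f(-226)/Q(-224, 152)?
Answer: 889514643/351511888 ≈ 2.5305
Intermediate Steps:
Q(w, K) = 49*w
f(S) = -936 - 3*S (f(S) = -3*(312 + S) = -936 - 3*S)
321156/128102 + f(-226)/Q(-224, 152) = 321156/128102 + (-936 - 3*(-226))/((49*(-224))) = 321156*(1/128102) + (-936 + 678)/(-10976) = 160578/64051 - 258*(-1/10976) = 160578/64051 + 129/5488 = 889514643/351511888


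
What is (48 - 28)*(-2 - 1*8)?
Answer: -200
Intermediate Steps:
(48 - 28)*(-2 - 1*8) = 20*(-2 - 8) = 20*(-10) = -200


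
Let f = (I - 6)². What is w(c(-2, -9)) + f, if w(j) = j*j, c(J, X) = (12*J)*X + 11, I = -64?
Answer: 56429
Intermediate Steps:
c(J, X) = 11 + 12*J*X (c(J, X) = 12*J*X + 11 = 11 + 12*J*X)
w(j) = j²
f = 4900 (f = (-64 - 6)² = (-70)² = 4900)
w(c(-2, -9)) + f = (11 + 12*(-2)*(-9))² + 4900 = (11 + 216)² + 4900 = 227² + 4900 = 51529 + 4900 = 56429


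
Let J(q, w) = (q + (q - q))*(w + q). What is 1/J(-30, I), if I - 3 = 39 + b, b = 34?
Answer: -1/1380 ≈ -0.00072464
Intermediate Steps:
I = 76 (I = 3 + (39 + 34) = 3 + 73 = 76)
J(q, w) = q*(q + w) (J(q, w) = (q + 0)*(q + w) = q*(q + w))
1/J(-30, I) = 1/(-30*(-30 + 76)) = 1/(-30*46) = 1/(-1380) = -1/1380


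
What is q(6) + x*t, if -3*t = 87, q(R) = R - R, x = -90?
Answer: 2610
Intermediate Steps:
q(R) = 0
t = -29 (t = -⅓*87 = -29)
q(6) + x*t = 0 - 90*(-29) = 0 + 2610 = 2610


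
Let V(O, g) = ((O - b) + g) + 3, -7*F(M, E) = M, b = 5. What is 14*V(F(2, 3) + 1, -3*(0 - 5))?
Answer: 192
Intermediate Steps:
F(M, E) = -M/7
V(O, g) = -2 + O + g (V(O, g) = ((O - 1*5) + g) + 3 = ((O - 5) + g) + 3 = ((-5 + O) + g) + 3 = (-5 + O + g) + 3 = -2 + O + g)
14*V(F(2, 3) + 1, -3*(0 - 5)) = 14*(-2 + (-1/7*2 + 1) - 3*(0 - 5)) = 14*(-2 + (-2/7 + 1) - 3*(-5)) = 14*(-2 + 5/7 + 15) = 14*(96/7) = 192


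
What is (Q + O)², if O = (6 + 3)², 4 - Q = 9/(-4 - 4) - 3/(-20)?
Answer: 11826721/1600 ≈ 7391.7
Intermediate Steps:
Q = 199/40 (Q = 4 - (9/(-4 - 4) - 3/(-20)) = 4 - (9/(-8) - 3*(-1/20)) = 4 - (9*(-⅛) + 3/20) = 4 - (-9/8 + 3/20) = 4 - 1*(-39/40) = 4 + 39/40 = 199/40 ≈ 4.9750)
O = 81 (O = 9² = 81)
(Q + O)² = (199/40 + 81)² = (3439/40)² = 11826721/1600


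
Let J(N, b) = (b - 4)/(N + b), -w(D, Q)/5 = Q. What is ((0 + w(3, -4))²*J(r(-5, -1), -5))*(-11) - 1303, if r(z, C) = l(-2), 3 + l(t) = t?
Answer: -5263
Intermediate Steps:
l(t) = -3 + t
r(z, C) = -5 (r(z, C) = -3 - 2 = -5)
w(D, Q) = -5*Q
J(N, b) = (-4 + b)/(N + b)
((0 + w(3, -4))²*J(r(-5, -1), -5))*(-11) - 1303 = ((0 - 5*(-4))²*((-4 - 5)/(-5 - 5)))*(-11) - 1303 = ((0 + 20)²*(-9/(-10)))*(-11) - 1303 = (20²*(-⅒*(-9)))*(-11) - 1303 = (400*(9/10))*(-11) - 1303 = 360*(-11) - 1303 = -3960 - 1303 = -5263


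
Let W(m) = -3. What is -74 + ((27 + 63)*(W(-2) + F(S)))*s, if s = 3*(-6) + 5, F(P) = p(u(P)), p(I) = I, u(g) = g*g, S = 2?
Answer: -1244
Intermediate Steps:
u(g) = g**2
F(P) = P**2
s = -13 (s = -18 + 5 = -13)
-74 + ((27 + 63)*(W(-2) + F(S)))*s = -74 + ((27 + 63)*(-3 + 2**2))*(-13) = -74 + (90*(-3 + 4))*(-13) = -74 + (90*1)*(-13) = -74 + 90*(-13) = -74 - 1170 = -1244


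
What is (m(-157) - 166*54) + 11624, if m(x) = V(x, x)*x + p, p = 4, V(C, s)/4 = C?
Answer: 101260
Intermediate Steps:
V(C, s) = 4*C
m(x) = 4 + 4*x² (m(x) = (4*x)*x + 4 = 4*x² + 4 = 4 + 4*x²)
(m(-157) - 166*54) + 11624 = ((4 + 4*(-157)²) - 166*54) + 11624 = ((4 + 4*24649) - 8964) + 11624 = ((4 + 98596) - 8964) + 11624 = (98600 - 8964) + 11624 = 89636 + 11624 = 101260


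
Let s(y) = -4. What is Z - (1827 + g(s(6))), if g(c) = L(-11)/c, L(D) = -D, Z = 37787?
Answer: 143851/4 ≈ 35963.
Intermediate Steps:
g(c) = 11/c (g(c) = (-1*(-11))/c = 11/c)
Z - (1827 + g(s(6))) = 37787 - (1827 + 11/(-4)) = 37787 - (1827 + 11*(-¼)) = 37787 - (1827 - 11/4) = 37787 - 1*7297/4 = 37787 - 7297/4 = 143851/4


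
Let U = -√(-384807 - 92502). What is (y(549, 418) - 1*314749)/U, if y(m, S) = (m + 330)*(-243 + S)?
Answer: -160924*I*√9741/68187 ≈ -232.93*I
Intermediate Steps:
y(m, S) = (-243 + S)*(330 + m) (y(m, S) = (330 + m)*(-243 + S) = (-243 + S)*(330 + m))
U = -7*I*√9741 (U = -√(-477309) = -7*I*√9741 ≈ -690.88*I)
(y(549, 418) - 1*314749)/U = ((-80190 - 243*549 + 330*418 + 418*549) - 1*314749)/((-7*I*√9741)) = ((-80190 - 133407 + 137940 + 229482) - 314749)*(I*√9741/68187) = (153825 - 314749)*(I*√9741/68187) = -160924*I*√9741/68187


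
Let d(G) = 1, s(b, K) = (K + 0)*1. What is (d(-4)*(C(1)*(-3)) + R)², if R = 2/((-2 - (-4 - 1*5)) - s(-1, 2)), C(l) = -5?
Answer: 5929/25 ≈ 237.16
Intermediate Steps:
s(b, K) = K (s(b, K) = K*1 = K)
R = ⅖ (R = 2/((-2 - (-4 - 1*5)) - 1*2) = 2/((-2 - (-4 - 5)) - 2) = 2/((-2 - 1*(-9)) - 2) = 2/((-2 + 9) - 2) = 2/(7 - 2) = 2/5 = 2*(⅕) = ⅖ ≈ 0.40000)
(d(-4)*(C(1)*(-3)) + R)² = (1*(-5*(-3)) + ⅖)² = (1*15 + ⅖)² = (15 + ⅖)² = (77/5)² = 5929/25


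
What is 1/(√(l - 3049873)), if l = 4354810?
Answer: √144993/434979 ≈ 0.00087540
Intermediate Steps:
1/(√(l - 3049873)) = 1/(√(4354810 - 3049873)) = 1/(√1304937) = 1/(3*√144993) = √144993/434979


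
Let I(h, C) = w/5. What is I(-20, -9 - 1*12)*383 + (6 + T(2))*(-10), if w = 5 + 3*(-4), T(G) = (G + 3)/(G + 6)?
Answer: -12049/20 ≈ -602.45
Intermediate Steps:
T(G) = (3 + G)/(6 + G)
w = -7 (w = 5 - 12 = -7)
I(h, C) = -7/5
I(-20, -9 - 1*12)*383 + (6 + T(2))*(-10) = -7/5*383 + (6 + (3 + 2)/(6 + 2))*(-10) = -2681/5 + (6 + 5/8)*(-10) = -2681/5 + (53/8)*(-10) = -2681/5 - 265/4 = -12049/20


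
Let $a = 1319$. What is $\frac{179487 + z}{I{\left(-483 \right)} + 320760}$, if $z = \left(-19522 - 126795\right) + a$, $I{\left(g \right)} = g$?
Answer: $\frac{34489}{320277} \approx 0.10768$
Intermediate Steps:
$z = -144998$ ($z = \left(-19522 - 126795\right) + 1319 = -146317 + 1319 = -144998$)
$\frac{179487 + z}{I{\left(-483 \right)} + 320760} = \frac{179487 - 144998}{-483 + 320760} = \frac{34489}{320277}$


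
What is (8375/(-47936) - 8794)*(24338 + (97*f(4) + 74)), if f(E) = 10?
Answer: -764283854467/3424 ≈ -2.2321e+8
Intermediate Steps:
(8375/(-47936) - 8794)*(24338 + (97*f(4) + 74)) = (8375/(-47936) - 8794)*(24338 + (97*10 + 74)) = (8375*(-1/47936) - 8794)*(24338 + (970 + 74)) = (-8375/47936 - 8794)*(24338 + 1044) = -421557559/47936*25382 = -764283854467/3424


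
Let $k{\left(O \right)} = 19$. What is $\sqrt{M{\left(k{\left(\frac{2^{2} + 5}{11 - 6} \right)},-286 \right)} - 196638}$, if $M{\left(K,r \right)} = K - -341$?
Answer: $i \sqrt{196278} \approx 443.03 i$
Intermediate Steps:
$M{\left(K,r \right)} = 341 + K$ ($M{\left(K,r \right)} = K + 341 = 341 + K$)
$\sqrt{M{\left(k{\left(\frac{2^{2} + 5}{11 - 6} \right)},-286 \right)} - 196638} = \sqrt{\left(341 + 19\right) - 196638} = \sqrt{360 - 196638} = \sqrt{-196278} = i \sqrt{196278}$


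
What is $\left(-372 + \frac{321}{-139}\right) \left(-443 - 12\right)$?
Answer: $\frac{23673195}{139} \approx 1.7031 \cdot 10^{5}$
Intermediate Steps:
$\left(-372 + \frac{321}{-139}\right) \left(-443 - 12\right) = \left(-372 + 321 \left(- \frac{1}{139}\right)\right) \left(-443 - 12\right) = \left(-372 - \frac{321}{139}\right) \left(-443 - 12\right) = \left(- \frac{52029}{139}\right) \left(-455\right) = \frac{23673195}{139}$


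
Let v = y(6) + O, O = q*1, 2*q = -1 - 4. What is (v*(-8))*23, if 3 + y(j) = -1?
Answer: 1196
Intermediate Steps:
y(j) = -4 (y(j) = -3 - 1 = -4)
q = -5/2 (q = (-1 - 4)/2 = (1/2)*(-5) = -5/2 ≈ -2.5000)
O = -5/2 (O = -5/2*1 = -5/2 ≈ -2.5000)
v = -13/2 (v = -4 - 5/2 = -13/2 ≈ -6.5000)
(v*(-8))*23 = -13/2*(-8)*23 = 52*23 = 1196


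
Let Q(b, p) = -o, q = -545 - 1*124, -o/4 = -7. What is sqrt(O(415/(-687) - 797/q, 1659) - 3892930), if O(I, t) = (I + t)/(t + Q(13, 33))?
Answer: I*sqrt(243056703484748373238893)/249870831 ≈ 1973.1*I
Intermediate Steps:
o = 28 (o = -4*(-7) = 28)
q = -669 (q = -545 - 124 = -669)
Q(b, p) = -28 (Q(b, p) = -1*28 = -28)
O(I, t) = (I + t)/(-28 + t) (O(I, t) = (I + t)/(t - 28) = (I + t)/(-28 + t))
sqrt(O(415/(-687) - 797/q, 1659) - 3892930) = sqrt(((415/(-687) - 797/(-669)) + 1659)/(-28 + 1659) - 3892930) = sqrt(((415*(-1/687) - 797*(-1/669)) + 1659)/1631 - 3892930) = sqrt(((-415/687 + 797/669) + 1659)/1631 - 3892930) = sqrt((89968/153201 + 1659)/1631 - 3892930) = sqrt((1/1631)*(254250427/153201) - 3892930) = sqrt(254250427/249870831 - 3892930) = sqrt(-972729399874403/249870831) = I*sqrt(243056703484748373238893)/249870831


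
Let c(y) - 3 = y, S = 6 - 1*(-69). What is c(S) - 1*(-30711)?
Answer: 30789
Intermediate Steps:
S = 75 (S = 6 + 69 = 75)
c(y) = 3 + y
c(S) - 1*(-30711) = (3 + 75) - 1*(-30711) = 78 + 30711 = 30789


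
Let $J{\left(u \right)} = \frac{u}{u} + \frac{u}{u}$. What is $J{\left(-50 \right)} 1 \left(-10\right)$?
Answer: $-20$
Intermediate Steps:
$J{\left(u \right)} = 2$ ($J{\left(u \right)} = 1 + 1 = 2$)
$J{\left(-50 \right)} 1 \left(-10\right) = 2 \cdot 1 \left(-10\right) = 2 \left(-10\right) = -20$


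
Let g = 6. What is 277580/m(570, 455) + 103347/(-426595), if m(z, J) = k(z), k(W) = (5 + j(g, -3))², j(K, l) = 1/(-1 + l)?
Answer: 1894590533333/154000795 ≈ 12302.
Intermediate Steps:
k(W) = 361/16 (k(W) = (5 + 1/(-1 - 3))² = (5 + 1/(-4))² = (5 - ¼)² = (19/4)² = 361/16)
m(z, J) = 361/16
277580/m(570, 455) + 103347/(-426595) = 277580/(361/16) + 103347/(-426595) = 277580*(16/361) + 103347*(-1/426595) = 4441280/361 - 103347/426595 = 1894590533333/154000795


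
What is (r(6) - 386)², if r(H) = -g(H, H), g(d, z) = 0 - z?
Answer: 144400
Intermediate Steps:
g(d, z) = -z
r(H) = H (r(H) = -(-1)*H = H)
(r(6) - 386)² = (6 - 386)² = (-380)² = 144400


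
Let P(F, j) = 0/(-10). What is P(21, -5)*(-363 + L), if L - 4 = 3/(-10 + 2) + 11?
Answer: 0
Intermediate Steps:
P(F, j) = 0 (P(F, j) = 0*(-⅒) = 0)
L = 117/8 (L = 4 + (3/(-10 + 2) + 11) = 4 + (3/(-8) + 11) = 4 + (3*(-⅛) + 11) = 4 + (-3/8 + 11) = 4 + 85/8 = 117/8 ≈ 14.625)
P(21, -5)*(-363 + L) = 0*(-363 + 117/8) = 0*(-2787/8) = 0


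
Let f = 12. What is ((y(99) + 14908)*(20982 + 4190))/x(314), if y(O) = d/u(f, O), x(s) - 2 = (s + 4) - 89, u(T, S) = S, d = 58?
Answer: 5307516200/3267 ≈ 1.6246e+6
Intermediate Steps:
x(s) = -83 + s (x(s) = 2 + ((s + 4) - 89) = 2 + ((4 + s) - 89) = 2 + (-85 + s) = -83 + s)
y(O) = 58/O
((y(99) + 14908)*(20982 + 4190))/x(314) = ((58/99 + 14908)*(20982 + 4190))/(-83 + 314) = ((58*(1/99) + 14908)*25172)/231 = ((58/99 + 14908)*25172)*(1/231) = ((1475950/99)*25172)*(1/231) = (37152613400/99)*(1/231) = 5307516200/3267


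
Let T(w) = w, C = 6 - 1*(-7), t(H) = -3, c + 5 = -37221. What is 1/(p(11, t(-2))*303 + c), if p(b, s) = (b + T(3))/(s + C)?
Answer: -5/184009 ≈ -2.7173e-5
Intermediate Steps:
c = -37226 (c = -5 - 37221 = -37226)
C = 13 (C = 6 + 7 = 13)
p(b, s) = (3 + b)/(13 + s) (p(b, s) = (b + 3)/(s + 13) = (3 + b)/(13 + s))
1/(p(11, t(-2))*303 + c) = 1/(((3 + 11)/(13 - 3))*303 - 37226) = 1/((14/10)*303 - 37226) = 1/(((⅒)*14)*303 - 37226) = 1/((7/5)*303 - 37226) = 1/(2121/5 - 37226) = 1/(-184009/5) = -5/184009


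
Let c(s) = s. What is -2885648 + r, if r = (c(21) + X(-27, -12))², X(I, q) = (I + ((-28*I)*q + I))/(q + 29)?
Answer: -757056911/289 ≈ -2.6196e+6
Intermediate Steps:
X(I, q) = (2*I - 28*I*q)/(29 + q) (X(I, q) = (I + (-28*I*q + I))/(29 + q) = (I + (I - 28*I*q))/(29 + q) = (2*I - 28*I*q)/(29 + q))
r = 76895361/289 (r = (21 + 2*(-27)*(1 - 14*(-12))/(29 - 12))² = (21 + 2*(-27)*(1 + 168)/17)² = (21 + 2*(-27)*(1/17)*169)² = (21 - 9126/17)² = (-8769/17)² = 76895361/289 ≈ 2.6607e+5)
-2885648 + r = -2885648 + 76895361/289 = -757056911/289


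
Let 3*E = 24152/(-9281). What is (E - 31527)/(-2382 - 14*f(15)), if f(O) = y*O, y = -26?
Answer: -877830413/85700754 ≈ -10.243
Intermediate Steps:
f(O) = -26*O
E = -24152/27843 (E = (24152/(-9281))/3 = (24152*(-1/9281))/3 = (⅓)*(-24152/9281) = -24152/27843 ≈ -0.86744)
(E - 31527)/(-2382 - 14*f(15)) = (-24152/27843 - 31527)/(-2382 - (-364)*15) = -877830413/(27843*(-2382 - 14*(-390))) = -877830413/(27843*(-2382 + 5460)) = -877830413/27843/3078 = -877830413/27843*1/3078 = -877830413/85700754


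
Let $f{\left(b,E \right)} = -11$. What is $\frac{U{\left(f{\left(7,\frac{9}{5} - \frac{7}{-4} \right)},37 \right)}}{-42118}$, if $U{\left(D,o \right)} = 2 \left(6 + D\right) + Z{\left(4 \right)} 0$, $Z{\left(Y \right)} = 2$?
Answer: $\frac{5}{21059} \approx 0.00023743$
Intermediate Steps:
$U{\left(D,o \right)} = 12 + 2 D$ ($U{\left(D,o \right)} = 2 \left(6 + D\right) + 2 \cdot 0 = \left(12 + 2 D\right) + 0 = 12 + 2 D$)
$\frac{U{\left(f{\left(7,\frac{9}{5} - \frac{7}{-4} \right)},37 \right)}}{-42118} = \frac{12 + 2 \left(-11\right)}{-42118} = \left(12 - 22\right) \left(- \frac{1}{42118}\right) = \left(-10\right) \left(- \frac{1}{42118}\right) = \frac{5}{21059}$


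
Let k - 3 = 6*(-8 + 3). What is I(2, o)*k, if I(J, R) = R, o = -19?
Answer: 513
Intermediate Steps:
k = -27 (k = 3 + 6*(-8 + 3) = 3 + 6*(-5) = 3 - 30 = -27)
I(2, o)*k = -19*(-27) = 513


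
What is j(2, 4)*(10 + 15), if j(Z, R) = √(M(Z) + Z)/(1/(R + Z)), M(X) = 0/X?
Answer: 150*√2 ≈ 212.13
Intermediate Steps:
M(X) = 0
j(Z, R) = √Z*(R + Z) (j(Z, R) = √(0 + Z)/(1/(R + Z)) = √Z*(R + Z))
j(2, 4)*(10 + 15) = (√2*(4 + 2))*(10 + 15) = (√2*6)*25 = (6*√2)*25 = 150*√2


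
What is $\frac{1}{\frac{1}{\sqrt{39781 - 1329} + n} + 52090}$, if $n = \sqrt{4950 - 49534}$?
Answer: $\frac{2 \left(\sqrt{9613} + i \sqrt{11146}\right)}{1 + 104180 \sqrt{9613} + 104180 i \sqrt{11146}} \approx 1.9198 \cdot 10^{-5} + 9.3436 \cdot 10^{-13} i$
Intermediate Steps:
$n = 2 i \sqrt{11146}$ ($n = \sqrt{-44584} = 2 i \sqrt{11146} \approx 211.15 i$)
$\frac{1}{\frac{1}{\sqrt{39781 - 1329} + n} + 52090} = \frac{1}{\frac{1}{\sqrt{39781 - 1329} + 2 i \sqrt{11146}} + 52090} = \frac{1}{\frac{1}{\sqrt{38452} + 2 i \sqrt{11146}} + 52090} = \frac{1}{\frac{1}{2 \sqrt{9613} + 2 i \sqrt{11146}} + 52090} = \frac{1}{52090 + \frac{1}{2 \sqrt{9613} + 2 i \sqrt{11146}}}$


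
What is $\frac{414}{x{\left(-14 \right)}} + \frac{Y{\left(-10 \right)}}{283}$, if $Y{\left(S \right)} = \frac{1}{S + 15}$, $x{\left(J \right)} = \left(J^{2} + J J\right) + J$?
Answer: $\frac{32566}{29715} \approx 1.0959$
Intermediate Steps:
$x{\left(J \right)} = J + 2 J^{2}$ ($x{\left(J \right)} = \left(J^{2} + J^{2}\right) + J = 2 J^{2} + J = J + 2 J^{2}$)
$Y{\left(S \right)} = \frac{1}{15 + S}$
$\frac{414}{x{\left(-14 \right)}} + \frac{Y{\left(-10 \right)}}{283} = \frac{414}{\left(-14\right) \left(1 + 2 \left(-14\right)\right)} + \frac{1}{\left(15 - 10\right) 283} = \frac{414}{\left(-14\right) \left(1 - 28\right)} + \frac{1}{5} \cdot \frac{1}{283} = \frac{414}{\left(-14\right) \left(-27\right)} + \frac{1}{5} \cdot \frac{1}{283} = \frac{414}{378} + \frac{1}{1415} = 414 \cdot \frac{1}{378} + \frac{1}{1415} = \frac{23}{21} + \frac{1}{1415} = \frac{32566}{29715}$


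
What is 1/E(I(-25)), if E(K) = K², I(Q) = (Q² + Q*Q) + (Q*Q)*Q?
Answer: 1/206640625 ≈ 4.8393e-9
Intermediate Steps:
I(Q) = Q³ + 2*Q² (I(Q) = (Q² + Q²) + Q²*Q = 2*Q² + Q³ = Q³ + 2*Q²)
1/E(I(-25)) = 1/(((-25)²*(2 - 25))²) = 1/((625*(-23))²) = 1/((-14375)²) = 1/206640625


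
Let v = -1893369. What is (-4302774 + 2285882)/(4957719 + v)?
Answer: -1008446/1532175 ≈ -0.65818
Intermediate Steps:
(-4302774 + 2285882)/(4957719 + v) = (-4302774 + 2285882)/(4957719 - 1893369) = -2016892/3064350 = -2016892*1/3064350 = -1008446/1532175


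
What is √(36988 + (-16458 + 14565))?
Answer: √35095 ≈ 187.34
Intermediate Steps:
√(36988 + (-16458 + 14565)) = √(36988 - 1893) = √35095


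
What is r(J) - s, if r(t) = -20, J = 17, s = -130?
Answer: 110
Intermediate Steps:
r(J) - s = -20 - 1*(-130) = -20 + 130 = 110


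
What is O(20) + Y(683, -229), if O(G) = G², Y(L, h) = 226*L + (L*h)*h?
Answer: 35971961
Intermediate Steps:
Y(L, h) = 226*L + L*h²
O(20) + Y(683, -229) = 20² + 683*(226 + (-229)²) = 400 + 683*(226 + 52441) = 400 + 683*52667 = 400 + 35971561 = 35971961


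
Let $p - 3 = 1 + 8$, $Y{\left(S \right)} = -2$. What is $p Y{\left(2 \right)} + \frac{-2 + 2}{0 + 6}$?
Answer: $-24$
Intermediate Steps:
$p = 12$ ($p = 3 + \left(1 + 8\right) = 3 + 9 = 12$)
$p Y{\left(2 \right)} + \frac{-2 + 2}{0 + 6} = 12 \left(-2\right) + \frac{-2 + 2}{0 + 6} = -24 + \frac{0}{6} = -24 + 0 \cdot \frac{1}{6} = -24 + 0 = -24$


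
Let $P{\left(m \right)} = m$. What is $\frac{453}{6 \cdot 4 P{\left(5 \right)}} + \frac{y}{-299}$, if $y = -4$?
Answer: $\frac{45309}{11960} \approx 3.7884$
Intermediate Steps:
$\frac{453}{6 \cdot 4 P{\left(5 \right)}} + \frac{y}{-299} = \frac{453}{6 \cdot 4 \cdot 5} - \frac{4}{-299} = \frac{453}{24 \cdot 5} - - \frac{4}{299} = \frac{453}{120} + \frac{4}{299} = 453 \cdot \frac{1}{120} + \frac{4}{299} = \frac{151}{40} + \frac{4}{299} = \frac{45309}{11960}$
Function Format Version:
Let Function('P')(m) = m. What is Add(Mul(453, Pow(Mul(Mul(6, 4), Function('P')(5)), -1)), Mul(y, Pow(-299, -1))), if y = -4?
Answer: Rational(45309, 11960) ≈ 3.7884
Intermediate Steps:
Add(Mul(453, Pow(Mul(Mul(6, 4), Function('P')(5)), -1)), Mul(y, Pow(-299, -1))) = Add(Mul(453, Pow(Mul(Mul(6, 4), 5), -1)), Mul(-4, Pow(-299, -1))) = Add(Mul(453, Pow(Mul(24, 5), -1)), Mul(-4, Rational(-1, 299))) = Add(Mul(453, Pow(120, -1)), Rational(4, 299)) = Add(Mul(453, Rational(1, 120)), Rational(4, 299)) = Add(Rational(151, 40), Rational(4, 299)) = Rational(45309, 11960)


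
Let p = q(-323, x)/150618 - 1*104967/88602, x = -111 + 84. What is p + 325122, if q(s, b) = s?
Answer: 361562955833195/1112088003 ≈ 3.2512e+5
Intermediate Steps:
x = -27
p = -1319878171/1112088003 (p = -323/150618 - 1*104967/88602 = -323*1/150618 - 104967*1/88602 = -323/150618 - 34989/29534 = -1319878171/1112088003 ≈ -1.1868)
p + 325122 = -1319878171/1112088003 + 325122 = 361562955833195/1112088003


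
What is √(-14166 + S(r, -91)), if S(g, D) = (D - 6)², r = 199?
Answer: I*√4757 ≈ 68.971*I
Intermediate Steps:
S(g, D) = (-6 + D)²
√(-14166 + S(r, -91)) = √(-14166 + (-6 - 91)²) = √(-14166 + (-97)²) = √(-14166 + 9409) = √(-4757) = I*√4757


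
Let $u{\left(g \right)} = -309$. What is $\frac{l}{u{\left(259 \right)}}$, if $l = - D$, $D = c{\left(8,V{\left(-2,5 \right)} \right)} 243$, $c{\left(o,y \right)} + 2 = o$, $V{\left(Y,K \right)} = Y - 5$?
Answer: $\frac{486}{103} \approx 4.7184$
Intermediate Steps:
$V{\left(Y,K \right)} = -5 + Y$
$c{\left(o,y \right)} = -2 + o$
$D = 1458$ ($D = \left(-2 + 8\right) 243 = 6 \cdot 243 = 1458$)
$l = -1458$ ($l = \left(-1\right) 1458 = -1458$)
$\frac{l}{u{\left(259 \right)}} = - \frac{1458}{-309} = \left(-1458\right) \left(- \frac{1}{309}\right) = \frac{486}{103}$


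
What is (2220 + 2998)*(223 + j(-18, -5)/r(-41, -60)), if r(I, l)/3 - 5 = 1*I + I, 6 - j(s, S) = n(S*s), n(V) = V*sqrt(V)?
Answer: 89587842/77 + 469620*sqrt(10)/77 ≈ 1.1828e+6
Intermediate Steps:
n(V) = V**(3/2)
j(s, S) = 6 - (S*s)**(3/2)
r(I, l) = 15 + 6*I (r(I, l) = 15 + 3*(1*I + I) = 15 + 3*(I + I) = 15 + 3*(2*I) = 15 + 6*I)
(2220 + 2998)*(223 + j(-18, -5)/r(-41, -60)) = (2220 + 2998)*(223 + (6 - (-5*(-18))**(3/2))/(15 + 6*(-41))) = 5218*(223 + (6 - 90**(3/2))/(15 - 246)) = 5218*(223 + (6 - 270*sqrt(10))/(-231)) = 5218*(223 + (6 - 270*sqrt(10))*(-1/231)) = 5218*(223 + (-2/77 + 90*sqrt(10)/77)) = 5218*(17169/77 + 90*sqrt(10)/77) = 89587842/77 + 469620*sqrt(10)/77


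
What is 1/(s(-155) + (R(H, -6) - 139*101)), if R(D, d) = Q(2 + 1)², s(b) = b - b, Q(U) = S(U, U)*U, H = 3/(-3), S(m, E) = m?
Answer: -1/13958 ≈ -7.1644e-5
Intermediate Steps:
H = -1 (H = 3*(-⅓) = -1)
Q(U) = U² (Q(U) = U*U = U²)
s(b) = 0
R(D, d) = 81 (R(D, d) = ((2 + 1)²)² = (3²)² = 9² = 81)
1/(s(-155) + (R(H, -6) - 139*101)) = 1/(0 + (81 - 139*101)) = 1/(0 + (81 - 14039)) = 1/(0 - 13958) = 1/(-13958) = -1/13958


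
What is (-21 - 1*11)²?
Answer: 1024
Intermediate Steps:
(-21 - 1*11)² = (-21 - 11)² = (-32)² = 1024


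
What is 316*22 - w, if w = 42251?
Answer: -35299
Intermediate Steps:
316*22 - w = 316*22 - 1*42251 = 6952 - 42251 = -35299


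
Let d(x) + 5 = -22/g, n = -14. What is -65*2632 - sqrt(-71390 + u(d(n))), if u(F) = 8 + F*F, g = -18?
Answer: -171080 - I*sqrt(5780786)/9 ≈ -1.7108e+5 - 267.15*I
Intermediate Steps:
d(x) = -34/9 (d(x) = -5 - 22/(-18) = -5 - 22*(-1/18) = -5 + 11/9 = -34/9)
u(F) = 8 + F**2
-65*2632 - sqrt(-71390 + u(d(n))) = -65*2632 - sqrt(-71390 + (8 + (-34/9)**2)) = -171080 - sqrt(-71390 + (8 + 1156/81)) = -171080 - sqrt(-71390 + 1804/81) = -171080 - sqrt(-5780786/81) = -171080 - I*sqrt(5780786)/9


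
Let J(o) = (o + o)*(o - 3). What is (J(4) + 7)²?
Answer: 225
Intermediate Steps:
J(o) = 2*o*(-3 + o) (J(o) = (2*o)*(-3 + o) = 2*o*(-3 + o))
(J(4) + 7)² = (2*4*(-3 + 4) + 7)² = (2*4*1 + 7)² = (8 + 7)² = 15² = 225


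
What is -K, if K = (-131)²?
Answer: -17161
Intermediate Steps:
K = 17161
-K = -1*17161 = -17161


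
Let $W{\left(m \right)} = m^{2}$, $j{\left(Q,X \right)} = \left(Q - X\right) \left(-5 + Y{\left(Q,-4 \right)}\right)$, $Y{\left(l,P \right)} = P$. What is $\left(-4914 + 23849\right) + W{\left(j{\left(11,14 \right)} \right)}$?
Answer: $19664$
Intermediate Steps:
$j{\left(Q,X \right)} = - 9 Q + 9 X$ ($j{\left(Q,X \right)} = \left(Q - X\right) \left(-5 - 4\right) = \left(Q - X\right) \left(-9\right) = - 9 Q + 9 X$)
$\left(-4914 + 23849\right) + W{\left(j{\left(11,14 \right)} \right)} = \left(-4914 + 23849\right) + \left(\left(-9\right) 11 + 9 \cdot 14\right)^{2} = 18935 + \left(-99 + 126\right)^{2} = 18935 + 27^{2} = 18935 + 729 = 19664$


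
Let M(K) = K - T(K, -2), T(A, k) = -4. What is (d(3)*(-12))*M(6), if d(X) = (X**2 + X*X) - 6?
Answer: -1440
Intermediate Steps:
d(X) = -6 + 2*X**2 (d(X) = (X**2 + X**2) - 6 = 2*X**2 - 6 = -6 + 2*X**2)
M(K) = 4 + K (M(K) = K - 1*(-4) = K + 4 = 4 + K)
(d(3)*(-12))*M(6) = ((-6 + 2*3**2)*(-12))*(4 + 6) = ((-6 + 2*9)*(-12))*10 = ((-6 + 18)*(-12))*10 = (12*(-12))*10 = -144*10 = -1440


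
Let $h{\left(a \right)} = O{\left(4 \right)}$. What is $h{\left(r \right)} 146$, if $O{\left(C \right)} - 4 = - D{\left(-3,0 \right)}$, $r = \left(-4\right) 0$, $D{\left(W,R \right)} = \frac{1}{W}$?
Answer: $\frac{1898}{3} \approx 632.67$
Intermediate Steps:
$r = 0$
$O{\left(C \right)} = \frac{13}{3}$ ($O{\left(C \right)} = 4 - \frac{1}{-3} = 4 - - \frac{1}{3} = 4 + \frac{1}{3} = \frac{13}{3}$)
$h{\left(a \right)} = \frac{13}{3}$
$h{\left(r \right)} 146 = \frac{13}{3} \cdot 146 = \frac{1898}{3}$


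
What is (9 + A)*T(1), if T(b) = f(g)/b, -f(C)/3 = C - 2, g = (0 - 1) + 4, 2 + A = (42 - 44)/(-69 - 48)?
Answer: -821/39 ≈ -21.051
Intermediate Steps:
A = -232/117 (A = -2 + (42 - 44)/(-69 - 48) = -2 - 2/(-117) = -2 - 2*(-1/117) = -2 + 2/117 = -232/117 ≈ -1.9829)
g = 3 (g = -1 + 4 = 3)
f(C) = 6 - 3*C (f(C) = -3*(C - 2) = -3*(-2 + C) = 6 - 3*C)
T(b) = -3/b (T(b) = (6 - 3*3)/b = (6 - 9)/b = -3/b)
(9 + A)*T(1) = (9 - 232/117)*(-3/1) = 821*(-3*1)/117 = (821/117)*(-3) = -821/39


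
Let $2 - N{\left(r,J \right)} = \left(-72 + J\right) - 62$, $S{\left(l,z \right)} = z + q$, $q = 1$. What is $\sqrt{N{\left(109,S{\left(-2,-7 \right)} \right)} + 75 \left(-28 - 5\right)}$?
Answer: $i \sqrt{2333} \approx 48.301 i$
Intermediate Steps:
$S{\left(l,z \right)} = 1 + z$ ($S{\left(l,z \right)} = z + 1 = 1 + z$)
$N{\left(r,J \right)} = 136 - J$ ($N{\left(r,J \right)} = 2 - \left(\left(-72 + J\right) - 62\right) = 2 - \left(-134 + J\right) = 136 - J$)
$\sqrt{N{\left(109,S{\left(-2,-7 \right)} \right)} + 75 \left(-28 - 5\right)} = \sqrt{\left(136 - \left(1 - 7\right)\right) + 75 \left(-28 - 5\right)} = \sqrt{\left(136 - -6\right) + 75 \left(-33\right)} = \sqrt{\left(136 + 6\right) - 2475} = \sqrt{142 - 2475} = \sqrt{-2333} = i \sqrt{2333}$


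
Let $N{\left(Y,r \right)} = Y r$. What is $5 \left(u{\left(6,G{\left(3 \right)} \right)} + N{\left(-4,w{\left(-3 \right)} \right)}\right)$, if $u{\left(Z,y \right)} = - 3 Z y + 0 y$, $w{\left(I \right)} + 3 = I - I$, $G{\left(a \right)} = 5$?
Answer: $-390$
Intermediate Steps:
$w{\left(I \right)} = -3$ ($w{\left(I \right)} = -3 + \left(I - I\right) = -3 + 0 = -3$)
$u{\left(Z,y \right)} = - 3 Z y$ ($u{\left(Z,y \right)} = - 3 Z y + 0 = - 3 Z y$)
$5 \left(u{\left(6,G{\left(3 \right)} \right)} + N{\left(-4,w{\left(-3 \right)} \right)}\right) = 5 \left(\left(-3\right) 6 \cdot 5 - -12\right) = 5 \left(-90 + 12\right) = 5 \left(-78\right) = -390$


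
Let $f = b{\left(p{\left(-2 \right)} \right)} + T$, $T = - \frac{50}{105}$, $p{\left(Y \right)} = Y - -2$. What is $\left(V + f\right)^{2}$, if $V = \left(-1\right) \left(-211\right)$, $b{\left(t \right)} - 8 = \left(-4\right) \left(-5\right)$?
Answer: $\frac{25090081}{441} \approx 56894.0$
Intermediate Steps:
$p{\left(Y \right)} = 2 + Y$ ($p{\left(Y \right)} = Y + 2 = 2 + Y$)
$b{\left(t \right)} = 28$ ($b{\left(t \right)} = 8 - -20 = 8 + 20 = 28$)
$T = - \frac{10}{21}$ ($T = \left(-50\right) \frac{1}{105} = - \frac{10}{21} \approx -0.47619$)
$V = 211$
$f = \frac{578}{21}$ ($f = 28 - \frac{10}{21} = \frac{578}{21} \approx 27.524$)
$\left(V + f\right)^{2} = \left(211 + \frac{578}{21}\right)^{2} = \left(\frac{5009}{21}\right)^{2} = \frac{25090081}{441}$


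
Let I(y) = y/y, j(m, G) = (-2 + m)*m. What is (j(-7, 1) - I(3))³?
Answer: 238328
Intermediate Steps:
j(m, G) = m*(-2 + m)
I(y) = 1
(j(-7, 1) - I(3))³ = (-7*(-2 - 7) - 1*1)³ = (-7*(-9) - 1)³ = (63 - 1)³ = 62³ = 238328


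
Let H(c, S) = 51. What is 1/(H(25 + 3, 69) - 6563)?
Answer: -1/6512 ≈ -0.00015356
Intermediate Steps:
1/(H(25 + 3, 69) - 6563) = 1/(51 - 6563) = 1/(-6512) = -1/6512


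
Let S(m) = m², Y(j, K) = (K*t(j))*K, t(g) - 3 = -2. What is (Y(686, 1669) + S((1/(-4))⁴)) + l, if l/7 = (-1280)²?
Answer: 934173802497/65536 ≈ 1.4254e+7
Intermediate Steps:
t(g) = 1 (t(g) = 3 - 2 = 1)
l = 11468800 (l = 7*(-1280)² = 7*1638400 = 11468800)
Y(j, K) = K² (Y(j, K) = (K*1)*K = K*K = K²)
(Y(686, 1669) + S((1/(-4))⁴)) + l = (1669² + ((1/(-4))⁴)²) + 11468800 = (2785561 + ((-¼)⁴)²) + 11468800 = (2785561 + (1/256)²) + 11468800 = (2785561 + 1/65536) + 11468800 = 182554525697/65536 + 11468800 = 934173802497/65536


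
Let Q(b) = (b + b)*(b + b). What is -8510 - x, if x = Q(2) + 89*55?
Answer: -13421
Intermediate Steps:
Q(b) = 4*b**2 (Q(b) = (2*b)*(2*b) = 4*b**2)
x = 4911 (x = 4*2**2 + 89*55 = 4*4 + 4895 = 16 + 4895 = 4911)
-8510 - x = -8510 - 1*4911 = -8510 - 4911 = -13421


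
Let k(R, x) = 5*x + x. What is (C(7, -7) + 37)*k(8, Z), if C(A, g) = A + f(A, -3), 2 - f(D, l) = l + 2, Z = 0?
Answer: 0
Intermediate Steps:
f(D, l) = -l (f(D, l) = 2 - (l + 2) = 2 - (2 + l) = 2 + (-2 - l) = -l)
C(A, g) = 3 + A (C(A, g) = A - 1*(-3) = A + 3 = 3 + A)
k(R, x) = 6*x
(C(7, -7) + 37)*k(8, Z) = ((3 + 7) + 37)*(6*0) = (10 + 37)*0 = 47*0 = 0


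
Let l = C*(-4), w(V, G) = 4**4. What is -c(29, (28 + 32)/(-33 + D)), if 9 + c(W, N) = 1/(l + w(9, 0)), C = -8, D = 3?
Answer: 2591/288 ≈ 8.9965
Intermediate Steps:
w(V, G) = 256
l = 32 (l = -8*(-4) = 32)
c(W, N) = -2591/288 (c(W, N) = -9 + 1/(32 + 256) = -9 + 1/288 = -2591/288)
-c(29, (28 + 32)/(-33 + D)) = -1*(-2591/288) = 2591/288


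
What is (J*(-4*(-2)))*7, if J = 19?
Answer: 1064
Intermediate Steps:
(J*(-4*(-2)))*7 = (19*(-4*(-2)))*7 = (19*8)*7 = 152*7 = 1064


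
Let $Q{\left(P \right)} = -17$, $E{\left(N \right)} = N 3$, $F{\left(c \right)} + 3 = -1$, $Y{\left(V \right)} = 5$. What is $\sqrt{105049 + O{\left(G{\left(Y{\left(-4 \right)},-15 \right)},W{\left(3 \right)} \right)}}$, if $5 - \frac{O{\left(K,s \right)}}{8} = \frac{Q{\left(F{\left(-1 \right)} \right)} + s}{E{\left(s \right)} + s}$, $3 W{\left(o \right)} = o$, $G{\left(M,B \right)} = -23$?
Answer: $\sqrt{105121} \approx 324.22$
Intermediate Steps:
$W{\left(o \right)} = \frac{o}{3}$
$F{\left(c \right)} = -4$ ($F{\left(c \right)} = -3 - 1 = -4$)
$E{\left(N \right)} = 3 N$
$O{\left(K,s \right)} = 40 - \frac{2 \left(-17 + s\right)}{s}$ ($O{\left(K,s \right)} = 40 - 8 \frac{-17 + s}{3 s + s} = 40 - 8 \frac{-17 + s}{4 s} = 40 - \frac{2 \left(-17 + s\right)}{s}$)
$\sqrt{105049 + O{\left(G{\left(Y{\left(-4 \right)},-15 \right)},W{\left(3 \right)} \right)}} = \sqrt{105049 + \left(38 + \frac{34}{\frac{1}{3} \cdot 3}\right)} = \sqrt{105049 + \left(38 + \frac{34}{1}\right)} = \sqrt{105049 + \left(38 + 34 \cdot 1\right)} = \sqrt{105049 + \left(38 + 34\right)} = \sqrt{105049 + 72} = \sqrt{105121}$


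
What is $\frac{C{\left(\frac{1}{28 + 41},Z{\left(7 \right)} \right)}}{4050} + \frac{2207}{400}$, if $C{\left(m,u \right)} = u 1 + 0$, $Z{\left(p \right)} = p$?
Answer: $\frac{178823}{32400} \approx 5.5192$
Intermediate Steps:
$C{\left(m,u \right)} = u$ ($C{\left(m,u \right)} = u + 0 = u$)
$\frac{C{\left(\frac{1}{28 + 41},Z{\left(7 \right)} \right)}}{4050} + \frac{2207}{400} = \frac{7}{4050} + \frac{2207}{400} = \frac{178823}{32400}$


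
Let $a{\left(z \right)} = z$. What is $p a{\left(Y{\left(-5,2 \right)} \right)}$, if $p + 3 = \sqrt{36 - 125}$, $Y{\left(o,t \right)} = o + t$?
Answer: $9 - 3 i \sqrt{89} \approx 9.0 - 28.302 i$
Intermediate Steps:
$p = -3 + i \sqrt{89}$ ($p = -3 + \sqrt{36 - 125} = -3 + \sqrt{-89} = -3 + i \sqrt{89} \approx -3.0 + 9.434 i$)
$p a{\left(Y{\left(-5,2 \right)} \right)} = \left(-3 + i \sqrt{89}\right) \left(-5 + 2\right) = \left(-3 + i \sqrt{89}\right) \left(-3\right) = 9 - 3 i \sqrt{89}$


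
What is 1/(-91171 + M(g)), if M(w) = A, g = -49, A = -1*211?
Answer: -1/91382 ≈ -1.0943e-5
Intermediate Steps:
A = -211
M(w) = -211
1/(-91171 + M(g)) = 1/(-91171 - 211) = 1/(-91382) = -1/91382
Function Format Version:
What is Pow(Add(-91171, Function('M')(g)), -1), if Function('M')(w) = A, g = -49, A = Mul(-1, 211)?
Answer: Rational(-1, 91382) ≈ -1.0943e-5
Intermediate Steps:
A = -211
Function('M')(w) = -211
Pow(Add(-91171, Function('M')(g)), -1) = Pow(Add(-91171, -211), -1) = Pow(-91382, -1) = Rational(-1, 91382)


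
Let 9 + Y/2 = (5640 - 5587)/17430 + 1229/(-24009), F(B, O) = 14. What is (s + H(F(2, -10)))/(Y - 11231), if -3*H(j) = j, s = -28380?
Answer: 989860538555/392290550718 ≈ 2.5233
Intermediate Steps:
H(j) = -j/3
Y = -420715647/23248715 (Y = -18 + 2*((5640 - 5587)/17430 + 1229/(-24009)) = -18 + 2*(53*(1/17430) + 1229*(-1/24009)) = -18 + 2*(53/17430 - 1229/24009) = -18 + 2*(-2238777/46497430) = -18 - 2238777/23248715 = -420715647/23248715 ≈ -18.096)
(s + H(F(2, -10)))/(Y - 11231) = (-28380 - ⅓*14)/(-420715647/23248715 - 11231) = (-28380 - 14/3)/(-261527033812/23248715) = -85154/3*(-23248715/261527033812) = 989860538555/392290550718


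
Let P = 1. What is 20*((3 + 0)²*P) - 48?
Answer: 132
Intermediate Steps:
20*((3 + 0)²*P) - 48 = 20*((3 + 0)²*1) - 48 = 20*(3²*1) - 48 = 20*(9*1) - 48 = 20*9 - 48 = 180 - 48 = 132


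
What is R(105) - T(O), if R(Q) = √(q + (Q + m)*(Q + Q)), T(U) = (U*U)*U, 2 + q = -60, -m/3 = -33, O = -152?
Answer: 3511808 + √42778 ≈ 3.5120e+6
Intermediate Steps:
m = 99 (m = -3*(-33) = 99)
q = -62 (q = -2 - 60 = -62)
T(U) = U³ (T(U) = U²*U = U³)
R(Q) = √(-62 + 2*Q*(99 + Q)) (R(Q) = √(-62 + (Q + 99)*(Q + Q)) = √(-62 + (99 + Q)*(2*Q)) = √(-62 + 2*Q*(99 + Q)))
R(105) - T(O) = √(-62 + 2*105² + 198*105) - 1*(-152)³ = √(-62 + 2*11025 + 20790) - 1*(-3511808) = √(-62 + 22050 + 20790) + 3511808 = √42778 + 3511808 = 3511808 + √42778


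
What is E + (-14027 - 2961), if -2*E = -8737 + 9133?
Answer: -17186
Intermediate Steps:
E = -198 (E = -(-8737 + 9133)/2 = -½*396 = -198)
E + (-14027 - 2961) = -198 + (-14027 - 2961) = -198 - 16988 = -17186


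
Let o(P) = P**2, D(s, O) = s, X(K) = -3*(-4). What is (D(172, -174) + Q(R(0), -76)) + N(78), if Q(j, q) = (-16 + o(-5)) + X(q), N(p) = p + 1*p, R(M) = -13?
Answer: 349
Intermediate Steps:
X(K) = 12
N(p) = 2*p (N(p) = p + p = 2*p)
Q(j, q) = 21 (Q(j, q) = (-16 + (-5)**2) + 12 = (-16 + 25) + 12 = 9 + 12 = 21)
(D(172, -174) + Q(R(0), -76)) + N(78) = (172 + 21) + 2*78 = 193 + 156 = 349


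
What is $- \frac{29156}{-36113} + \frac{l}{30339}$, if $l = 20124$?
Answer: $\frac{179033544}{121736923} \approx 1.4707$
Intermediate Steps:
$- \frac{29156}{-36113} + \frac{l}{30339} = - \frac{29156}{-36113} + \frac{20124}{30339} = \left(-29156\right) \left(- \frac{1}{36113}\right) + 20124 \cdot \frac{1}{30339} = \frac{29156}{36113} + \frac{2236}{3371} = \frac{179033544}{121736923}$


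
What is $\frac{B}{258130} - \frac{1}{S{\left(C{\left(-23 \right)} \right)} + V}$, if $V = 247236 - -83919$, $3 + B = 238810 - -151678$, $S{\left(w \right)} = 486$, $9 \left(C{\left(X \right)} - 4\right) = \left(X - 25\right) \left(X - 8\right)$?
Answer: $\frac{25900115551}{17121298266} \approx 1.5127$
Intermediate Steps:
$C{\left(X \right)} = 4 + \frac{\left(-25 + X\right) \left(-8 + X\right)}{9}$ ($C{\left(X \right)} = 4 + \frac{\left(X - 25\right) \left(X - 8\right)}{9} = 4 + \frac{\left(-25 + X\right) \left(-8 + X\right)}{9}$)
$B = 390485$ ($B = -3 + \left(238810 - -151678\right) = -3 + \left(238810 + 151678\right) = -3 + 390488 = 390485$)
$V = 331155$ ($V = 247236 + 83919 = 331155$)
$\frac{B}{258130} - \frac{1}{S{\left(C{\left(-23 \right)} \right)} + V} = \frac{390485}{258130} - \frac{1}{486 + 331155} = 390485 \cdot \frac{1}{258130} - \frac{1}{331641} = \frac{78097}{51626} - \frac{1}{331641} = \frac{25900115551}{17121298266}$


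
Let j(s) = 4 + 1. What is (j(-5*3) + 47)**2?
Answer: 2704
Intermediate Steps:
j(s) = 5
(j(-5*3) + 47)**2 = (5 + 47)**2 = 52**2 = 2704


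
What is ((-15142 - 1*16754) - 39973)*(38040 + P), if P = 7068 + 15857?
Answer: -4381493585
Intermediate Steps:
P = 22925
((-15142 - 1*16754) - 39973)*(38040 + P) = ((-15142 - 1*16754) - 39973)*(38040 + 22925) = ((-15142 - 16754) - 39973)*60965 = (-31896 - 39973)*60965 = -71869*60965 = -4381493585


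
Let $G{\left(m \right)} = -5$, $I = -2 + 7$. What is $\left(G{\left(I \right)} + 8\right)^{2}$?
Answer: $9$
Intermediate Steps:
$I = 5$
$\left(G{\left(I \right)} + 8\right)^{2} = \left(-5 + 8\right)^{2} = 3^{2} = 9$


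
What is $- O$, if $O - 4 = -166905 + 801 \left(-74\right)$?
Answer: $226175$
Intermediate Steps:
$O = -226175$ ($O = 4 + \left(-166905 + 801 \left(-74\right)\right) = 4 - 226179 = -226175$)
$- O = \left(-1\right) \left(-226175\right) = 226175$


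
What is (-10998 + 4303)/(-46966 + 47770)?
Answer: -6695/804 ≈ -8.3271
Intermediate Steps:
(-10998 + 4303)/(-46966 + 47770) = -6695/804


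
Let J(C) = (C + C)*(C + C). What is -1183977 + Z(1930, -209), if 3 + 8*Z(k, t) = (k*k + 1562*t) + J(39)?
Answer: -6067293/8 ≈ -7.5841e+5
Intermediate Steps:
J(C) = 4*C² (J(C) = (2*C)*(2*C) = 4*C²)
Z(k, t) = 6081/8 + k²/8 + 781*t/4 (Z(k, t) = -3/8 + ((k*k + 1562*t) + 4*39²)/8 = -3/8 + ((k² + 1562*t) + 4*1521)/8 = -3/8 + ((k² + 1562*t) + 6084)/8 = -3/8 + (6084 + k² + 1562*t)/8 = -3/8 + (1521/2 + k²/8 + 781*t/4) = 6081/8 + k²/8 + 781*t/4)
-1183977 + Z(1930, -209) = -1183977 + (6081/8 + (⅛)*1930² + (781/4)*(-209)) = -1183977 + (6081/8 + (⅛)*3724900 - 163229/4) = -1183977 + (6081/8 + 931225/2 - 163229/4) = -1183977 + 3404523/8 = -6067293/8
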